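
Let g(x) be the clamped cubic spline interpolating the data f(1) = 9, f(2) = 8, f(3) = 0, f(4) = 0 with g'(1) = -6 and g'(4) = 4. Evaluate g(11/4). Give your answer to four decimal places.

1.9281

Put σ_i = g'' at the i-th knot. Here h = (1, 1, 1) and Δ = (-1, -8, 0), so the interior equations h_(i-1)·σ_(i-1) + 2(h_(i-1)+h_i)·σ_i + h_i·σ_(i+1) = 6(Δ_i − Δ_(i-1)) read
  1·σ_0 + 4·σ_1 + 1·σ_2 = 6(Δ_1 - Δ_0) = -42
  1·σ_1 + 4·σ_2 + 1·σ_3 = 6(Δ_2 - Δ_1) = 48
Clamped end conditions give two more equations: 2h_0·σ_0 + h_0·σ_1 = 6(Δ_0 - g'(1)) = 30 and h_2·σ_2 + 2h_2·σ_3 = 6(g'(4) - Δ_2) = 24.
Solving: σ_0 = 382/15, σ_1 = -314/15, σ_2 = 244/15, σ_3 = 58/15.
On [2, 3], g(x) = 8 - 56/15·(x - 2) - 157/15·(x - 2)² + 31/5·(x - 2)³.
With (x - 2) = 3/4: g(11/4) = 617/320.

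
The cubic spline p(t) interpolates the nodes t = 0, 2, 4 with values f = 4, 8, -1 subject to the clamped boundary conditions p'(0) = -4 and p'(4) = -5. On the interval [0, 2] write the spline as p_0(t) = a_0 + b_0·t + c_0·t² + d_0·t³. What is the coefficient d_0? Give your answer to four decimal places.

-1.9063

With M_i denoting the second derivative at x_i, h_i = 2, 2, and Δ_i = (y_(i+1) − y_i)/h_i = 2, -9/2:
  2·M_0 + 8·M_1 + 2·M_2 = 6(Δ_1 - Δ_0) = -39
Clamped end conditions give two more equations: 2h_0·M_0 + h_0·M_1 = 6(Δ_0 - p'(0)) = 36 and h_1·M_1 + 2h_1·M_2 = 6(p'(4) - Δ_1) = -3.
Hence M_0 = 109/8, M_1 = -37/4, M_2 = 31/8.
On [0, 2], with p_0(t) = a_0 + b_0·t + c_0·t² + d_0·t³: c_0 = M_0/2 = 109/16, d_0 = (M_1 - M_0)/(6h_0) = -61/32, b_0 = Δ_0 - h_0(2M_0 + M_1)/6 = -4.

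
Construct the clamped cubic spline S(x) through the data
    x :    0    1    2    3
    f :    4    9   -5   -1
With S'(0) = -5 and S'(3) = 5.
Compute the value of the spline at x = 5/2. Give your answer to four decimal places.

Write σ_i for S''(x_i). With h_i = 1, 1, 1 and divided differences Δ_i = 5, -14, 4, the continuity of S' gives the tridiagonal system
  1·σ_0 + 4·σ_1 + 1·σ_2 = 6(Δ_1 - Δ_0) = -114
  1·σ_1 + 4·σ_2 + 1·σ_3 = 6(Δ_2 - Δ_1) = 108
Clamped end conditions give two more equations: 2h_0·σ_0 + h_0·σ_1 = 6(Δ_0 - S'(0)) = 60 and h_2·σ_2 + 2h_2·σ_3 = 6(S'(3) - Δ_2) = 6.
Hence σ_0 = 856/15, σ_1 = -812/15, σ_2 = 682/15, σ_3 = -296/15.
On [2, 3], S(x) = -5 - 118/15·(x - 2) + 341/15·(x - 2)² - 163/15·(x - 2)³.
With (x - 2) = 1/2: S(5/2) = -553/120.

-4.6083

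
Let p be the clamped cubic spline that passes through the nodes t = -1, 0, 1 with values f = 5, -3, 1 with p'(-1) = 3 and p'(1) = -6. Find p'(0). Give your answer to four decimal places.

Let σ_i = p''(x_i). Step sizes h_i = 1, 1; slopes of the chords Δ_i = (y_(i+1) - y_i)/h_i = -8, 4.
  1·σ_0 + 4·σ_1 + 1·σ_2 = 6(Δ_1 - Δ_0) = 72
Clamped end conditions give two more equations: 2h_0·σ_0 + h_0·σ_1 = 6(Δ_0 - p'(-1)) = -66 and h_1·σ_1 + 2h_1·σ_2 = 6(p'(1) - Δ_1) = -60.
Hence σ_0 = -111/2, σ_1 = 45, σ_2 = -105/2.
On [0, 1], p'(t) = b_1 + 2c_1·t + 3d_1·t² with b_1 = Δ_1 - h_1(2σ_1 + σ_2)/6 = -9/4, c_1 = σ_1/2 = 45/2, d_1 = (σ_2 - σ_1)/(6h_1) = -65/4. So p'(0) = -9/4.

-2.2500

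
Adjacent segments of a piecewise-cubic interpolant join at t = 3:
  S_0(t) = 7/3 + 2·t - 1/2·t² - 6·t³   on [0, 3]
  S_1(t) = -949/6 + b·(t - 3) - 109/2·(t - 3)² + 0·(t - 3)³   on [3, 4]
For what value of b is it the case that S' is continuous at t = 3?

S_0'(t) = 2 - 1·t - 18·t², so S_0'(3) = -163. On the right, S_1'(3) = b, so b = -163.

-163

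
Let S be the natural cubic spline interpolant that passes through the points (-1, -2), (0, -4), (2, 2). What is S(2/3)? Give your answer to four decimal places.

With M_i denoting the second derivative at x_i, h_i = 1, 2, and Δ_i = (y_(i+1) − y_i)/h_i = -2, 3:
  1·M_0 + 6·M_1 + 2·M_2 = 6(Δ_1 - Δ_0) = 30
Natural end conditions: M_0 = M_2 = 0.
Hence M_0 = 0, M_1 = 5, M_2 = 0.
On [0, 2], S(x) = -4 - 1/3·x + 5/2·x² - 5/12·x³.
With x = 2/3: S(2/3) = -262/81.

-3.2346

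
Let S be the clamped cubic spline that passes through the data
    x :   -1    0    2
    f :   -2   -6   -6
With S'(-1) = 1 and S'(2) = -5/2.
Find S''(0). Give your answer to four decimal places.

10.3333

With M_i denoting the second derivative at x_i, h_i = 1, 2, and Δ_i = (y_(i+1) − y_i)/h_i = -4, 0:
  1·M_0 + 6·M_1 + 2·M_2 = 6(Δ_1 - Δ_0) = 24
Clamped end conditions give two more equations: 2h_0·M_0 + h_0·M_1 = 6(Δ_0 - S'(-1)) = -30 and h_1·M_1 + 2h_1·M_2 = 6(S'(2) - Δ_1) = -15.
Hence M_0 = -121/6, M_1 = 31/3, M_2 = -107/12.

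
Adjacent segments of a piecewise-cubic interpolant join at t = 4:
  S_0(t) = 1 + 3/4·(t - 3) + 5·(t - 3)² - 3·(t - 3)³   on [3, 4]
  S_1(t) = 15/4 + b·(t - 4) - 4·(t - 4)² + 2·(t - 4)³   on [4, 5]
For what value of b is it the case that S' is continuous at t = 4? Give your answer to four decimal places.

S_0'(t) = 3/4 + 10·(t - 3) - 9·(t - 3)², so S_0'(4) = 7/4. On the right, S_1'(4) = b, so b = 7/4.

1.7500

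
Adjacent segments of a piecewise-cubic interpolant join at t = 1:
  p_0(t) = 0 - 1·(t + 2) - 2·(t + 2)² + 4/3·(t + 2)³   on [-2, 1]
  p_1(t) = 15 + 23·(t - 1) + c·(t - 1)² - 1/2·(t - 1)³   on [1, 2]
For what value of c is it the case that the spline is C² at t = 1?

p_0''(t) = -4 + 8·(t + 2), so p_0''(1) = 20. On the right, p_1''(1) = 2c, so c = 10.

10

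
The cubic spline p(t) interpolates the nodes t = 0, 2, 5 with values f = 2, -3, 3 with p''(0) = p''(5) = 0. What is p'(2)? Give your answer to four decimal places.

Let M_i = p''(x_i). Step sizes h_i = 2, 3; slopes of the chords Δ_i = (y_(i+1) - y_i)/h_i = -5/2, 2.
  2·M_0 + 10·M_1 + 3·M_2 = 6(Δ_1 - Δ_0) = 27
Natural end conditions: M_0 = M_2 = 0.
Hence M_0 = 0, M_1 = 27/10, M_2 = 0.
On [2, 5], p'(t) = b_1 + 2c_1·(t - 2) + 3d_1·(t - 2)² with b_1 = Δ_1 - h_1(2M_1 + M_2)/6 = -7/10, c_1 = M_1/2 = 27/20, d_1 = (M_2 - M_1)/(6h_1) = -3/20. So p'(2) = -7/10.

-0.7000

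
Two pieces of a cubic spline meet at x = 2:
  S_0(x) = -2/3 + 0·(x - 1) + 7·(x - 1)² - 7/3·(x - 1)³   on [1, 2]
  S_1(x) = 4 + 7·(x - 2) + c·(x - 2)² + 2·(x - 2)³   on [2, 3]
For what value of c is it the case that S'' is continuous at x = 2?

0

S_0''(x) = 14 - 14·(x - 1), so S_0''(2) = 0. On the right, S_1''(2) = 2c, so c = 0.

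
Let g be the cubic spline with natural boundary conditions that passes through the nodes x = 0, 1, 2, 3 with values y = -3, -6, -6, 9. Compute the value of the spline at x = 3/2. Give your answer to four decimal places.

-7.3500

Put M_i = g'' at the i-th knot. Here h = (1, 1, 1) and Δ = (-3, 0, 15), so the interior equations h_(i-1)·M_(i-1) + 2(h_(i-1)+h_i)·M_i + h_i·M_(i+1) = 6(Δ_i − Δ_(i-1)) read
  1·M_0 + 4·M_1 + 1·M_2 = 6(Δ_1 - Δ_0) = 18
  1·M_1 + 4·M_2 + 1·M_3 = 6(Δ_2 - Δ_1) = 90
Natural end conditions: M_0 = M_3 = 0.
Solving the tridiagonal system: M_0 = 0, M_1 = -6/5, M_2 = 114/5, M_3 = 0.
On [1, 2], g(x) = -6 - 17/5·(x - 1) - 3/5·(x - 1)² + 4·(x - 1)³.
With (x - 1) = 1/2: g(3/2) = -147/20.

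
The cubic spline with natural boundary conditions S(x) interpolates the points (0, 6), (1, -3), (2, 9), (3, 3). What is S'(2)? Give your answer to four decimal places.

6.4000

Write M_i for S''(x_i). With h_i = 1, 1, 1 and divided differences Δ_i = -9, 12, -6, the continuity of S' gives the tridiagonal system
  1·M_0 + 4·M_1 + 1·M_2 = 6(Δ_1 - Δ_0) = 126
  1·M_1 + 4·M_2 + 1·M_3 = 6(Δ_2 - Δ_1) = -108
Natural end conditions: M_0 = M_3 = 0.
Forward elimination and back-substitution give M_0 = 0, M_1 = 204/5, M_2 = -186/5, M_3 = 0.
On [2, 3], S'(x) = b_2 + 2c_2·(x - 2) + 3d_2·(x - 2)² with b_2 = Δ_2 - h_2(2M_2 + M_3)/6 = 32/5, c_2 = M_2/2 = -93/5, d_2 = (M_3 - M_2)/(6h_2) = 31/5. So S'(2) = 32/5.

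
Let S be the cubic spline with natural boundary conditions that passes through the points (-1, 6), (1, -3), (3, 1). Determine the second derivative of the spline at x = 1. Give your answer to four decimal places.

Write σ_i for S''(x_i). With h_i = 2, 2 and divided differences Δ_i = -9/2, 2, the continuity of S' gives the tridiagonal system
  2·σ_0 + 8·σ_1 + 2·σ_2 = 6(Δ_1 - Δ_0) = 39
Natural end conditions: σ_0 = σ_2 = 0.
Solving: σ_0 = 0, σ_1 = 39/8, σ_2 = 0.

4.8750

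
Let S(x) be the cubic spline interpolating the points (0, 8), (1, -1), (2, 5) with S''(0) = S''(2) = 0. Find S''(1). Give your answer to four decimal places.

With σ_i denoting the second derivative at x_i, h_i = 1, 1, and Δ_i = (y_(i+1) − y_i)/h_i = -9, 6:
  1·σ_0 + 4·σ_1 + 1·σ_2 = 6(Δ_1 - Δ_0) = 90
Natural end conditions: σ_0 = σ_2 = 0.
Forward elimination and back-substitution give σ_0 = 0, σ_1 = 45/2, σ_2 = 0.

22.5000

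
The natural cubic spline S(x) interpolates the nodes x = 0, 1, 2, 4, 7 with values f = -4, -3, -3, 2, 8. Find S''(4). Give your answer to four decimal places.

-0.9393

Put m_i = S'' at the i-th knot. Here h = (1, 1, 2, 3) and Δ = (1, 0, 5/2, 2), so the interior equations h_(i-1)·m_(i-1) + 2(h_(i-1)+h_i)·m_i + h_i·m_(i+1) = 6(Δ_i − Δ_(i-1)) read
  1·m_0 + 4·m_1 + 1·m_2 = 6(Δ_1 - Δ_0) = -6
  1·m_1 + 6·m_2 + 2·m_3 = 6(Δ_2 - Δ_1) = 15
  2·m_2 + 10·m_3 + 3·m_4 = 6(Δ_3 - Δ_2) = -3
Natural end conditions: m_0 = m_4 = 0.
Solving: m_0 = 0, m_1 = -246/107, m_2 = 342/107, m_3 = -201/214, m_4 = 0.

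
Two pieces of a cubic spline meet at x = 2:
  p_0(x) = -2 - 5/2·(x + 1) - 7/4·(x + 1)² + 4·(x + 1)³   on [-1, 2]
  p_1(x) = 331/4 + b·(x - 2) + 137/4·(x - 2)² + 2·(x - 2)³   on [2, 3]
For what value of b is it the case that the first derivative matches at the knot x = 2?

p_0'(x) = -5/2 - 7/2·(x + 1) + 12·(x + 1)², so p_0'(2) = 95. On the right, p_1'(2) = b, so b = 95.

95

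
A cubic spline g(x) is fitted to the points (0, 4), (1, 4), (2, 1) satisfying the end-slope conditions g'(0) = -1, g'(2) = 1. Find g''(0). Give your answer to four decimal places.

8.5000

With M_i denoting the second derivative at x_i, h_i = 1, 1, and Δ_i = (y_(i+1) − y_i)/h_i = 0, -3:
  1·M_0 + 4·M_1 + 1·M_2 = 6(Δ_1 - Δ_0) = -18
Clamped end conditions give two more equations: 2h_0·M_0 + h_0·M_1 = 6(Δ_0 - g'(0)) = 6 and h_1·M_1 + 2h_1·M_2 = 6(g'(2) - Δ_1) = 24.
Solving: M_0 = 17/2, M_1 = -11, M_2 = 35/2.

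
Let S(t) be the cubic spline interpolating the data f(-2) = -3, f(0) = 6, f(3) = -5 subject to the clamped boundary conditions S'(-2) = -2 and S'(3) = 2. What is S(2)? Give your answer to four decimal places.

Put M_i = S'' at the i-th knot. Here h = (2, 3) and Δ = (9/2, -11/3), so the interior equations h_(i-1)·M_(i-1) + 2(h_(i-1)+h_i)·M_i + h_i·M_(i+1) = 6(Δ_i − Δ_(i-1)) read
  2·M_0 + 10·M_1 + 3·M_2 = 6(Δ_1 - Δ_0) = -49
Clamped end conditions give two more equations: 2h_0·M_0 + h_0·M_1 = 6(Δ_0 - S'(-2)) = 39 and h_1·M_1 + 2h_1·M_2 = 6(S'(3) - Δ_1) = 34.
Forward elimination and back-substitution give M_0 = 309/20, M_1 = -57/5, M_2 = 341/30.
On [0, 3], S(t) = 6 + 41/20·t - 57/10·t² + 683/540·t³.
With t = 2: S(2) = -697/270.

-2.5815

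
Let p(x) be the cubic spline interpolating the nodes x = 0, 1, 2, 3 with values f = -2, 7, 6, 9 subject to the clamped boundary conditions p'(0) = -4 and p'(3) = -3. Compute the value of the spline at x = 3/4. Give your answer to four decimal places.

Let M_i = p''(x_i). Step sizes h_i = 1, 1, 1; slopes of the chords Δ_i = (y_(i+1) - y_i)/h_i = 9, -1, 3.
  1·M_0 + 4·M_1 + 1·M_2 = 6(Δ_1 - Δ_0) = -60
  1·M_1 + 4·M_2 + 1·M_3 = 6(Δ_2 - Δ_1) = 24
Clamped end conditions give two more equations: 2h_0·M_0 + h_0·M_1 = 6(Δ_0 - p'(0)) = 78 and h_2·M_2 + 2h_2·M_3 = 6(p'(3) - Δ_2) = -36.
Solving: M_0 = 844/15, M_1 = -518/15, M_2 = 328/15, M_3 = -434/15.
On [0, 1], p(x) = -2 - 4·x + 422/15·x² - 227/15·x³.
With x = 3/4: p(3/4) = 1421/320.

4.4406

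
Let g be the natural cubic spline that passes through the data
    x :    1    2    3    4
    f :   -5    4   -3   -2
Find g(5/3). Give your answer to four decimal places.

Put σ_i = g'' at the i-th knot. Here h = (1, 1, 1) and Δ = (9, -7, 1), so the interior equations h_(i-1)·σ_(i-1) + 2(h_(i-1)+h_i)·σ_i + h_i·σ_(i+1) = 6(Δ_i − Δ_(i-1)) read
  1·σ_0 + 4·σ_1 + 1·σ_2 = 6(Δ_1 - Δ_0) = -96
  1·σ_1 + 4·σ_2 + 1·σ_3 = 6(Δ_2 - Δ_1) = 48
Natural end conditions: σ_0 = σ_3 = 0.
Solving the tridiagonal system: σ_0 = 0, σ_1 = -144/5, σ_2 = 96/5, σ_3 = 0.
On [1, 2], g(x) = -5 + 69/5·(x - 1) + 0·(x - 1)² - 24/5·(x - 1)³.
With (x - 1) = 2/3: g(5/3) = 25/9.

2.7778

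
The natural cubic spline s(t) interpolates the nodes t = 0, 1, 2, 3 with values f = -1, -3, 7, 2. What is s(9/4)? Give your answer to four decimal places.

Write m_i for s''(x_i). With h_i = 1, 1, 1 and divided differences Δ_i = -2, 10, -5, the continuity of s' gives the tridiagonal system
  1·m_0 + 4·m_1 + 1·m_2 = 6(Δ_1 - Δ_0) = 72
  1·m_1 + 4·m_2 + 1·m_3 = 6(Δ_2 - Δ_1) = -90
Natural end conditions: m_0 = m_3 = 0.
Hence m_0 = 0, m_1 = 126/5, m_2 = -144/5, m_3 = 0.
On [2, 3], s(t) = 7 + 23/5·(t - 2) - 72/5·(t - 2)² + 24/5·(t - 2)³.
With (t - 2) = 1/4: s(9/4) = 293/40.

7.3250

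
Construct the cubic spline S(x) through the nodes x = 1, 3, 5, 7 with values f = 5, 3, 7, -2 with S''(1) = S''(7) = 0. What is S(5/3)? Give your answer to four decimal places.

Write M_i for S''(x_i). With h_i = 2, 2, 2 and divided differences Δ_i = -1, 2, -9/2, the continuity of S' gives the tridiagonal system
  2·M_0 + 8·M_1 + 2·M_2 = 6(Δ_1 - Δ_0) = 18
  2·M_1 + 8·M_2 + 2·M_3 = 6(Δ_2 - Δ_1) = -39
Natural end conditions: M_0 = M_3 = 0.
Solving: M_0 = 0, M_1 = 37/10, M_2 = -29/5, M_3 = 0.
On [1, 3], S(x) = 5 - 67/30·(x - 1) + 0·(x - 1)² + 37/120·(x - 1)³.
With (x - 1) = 2/3: S(5/3) = 1459/405.

3.6025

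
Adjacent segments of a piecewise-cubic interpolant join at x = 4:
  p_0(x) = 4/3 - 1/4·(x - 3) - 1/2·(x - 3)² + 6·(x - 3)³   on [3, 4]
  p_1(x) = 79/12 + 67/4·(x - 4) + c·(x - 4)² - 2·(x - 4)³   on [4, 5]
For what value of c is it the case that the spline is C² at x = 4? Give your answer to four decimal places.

17.5000

p_0''(x) = -1 + 36·(x - 3), so p_0''(4) = 35. On the right, p_1''(4) = 2c, so c = 35/2.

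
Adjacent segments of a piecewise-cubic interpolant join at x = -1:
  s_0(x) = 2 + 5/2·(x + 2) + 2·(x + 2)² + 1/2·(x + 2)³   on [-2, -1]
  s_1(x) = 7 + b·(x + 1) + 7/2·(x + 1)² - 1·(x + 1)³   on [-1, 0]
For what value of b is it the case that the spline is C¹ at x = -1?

8

s_0'(x) = 5/2 + 4·(x + 2) + 3/2·(x + 2)², so s_0'(-1) = 8. On the right, s_1'(-1) = b, so b = 8.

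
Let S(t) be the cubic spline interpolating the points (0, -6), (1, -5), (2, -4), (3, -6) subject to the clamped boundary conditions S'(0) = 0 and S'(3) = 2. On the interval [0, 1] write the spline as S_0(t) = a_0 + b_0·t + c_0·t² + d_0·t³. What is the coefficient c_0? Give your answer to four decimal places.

1.0667

With σ_i denoting the second derivative at x_i, h_i = 1, 1, 1, and Δ_i = (y_(i+1) − y_i)/h_i = 1, 1, -2:
  1·σ_0 + 4·σ_1 + 1·σ_2 = 6(Δ_1 - Δ_0) = 0
  1·σ_1 + 4·σ_2 + 1·σ_3 = 6(Δ_2 - Δ_1) = -18
Clamped end conditions give two more equations: 2h_0·σ_0 + h_0·σ_1 = 6(Δ_0 - S'(0)) = 6 and h_2·σ_2 + 2h_2·σ_3 = 6(S'(3) - Δ_2) = 24.
Solving the tridiagonal system: σ_0 = 32/15, σ_1 = 26/15, σ_2 = -136/15, σ_3 = 248/15.
On [0, 1], with S_0(t) = a_0 + b_0·t + c_0·t² + d_0·t³: c_0 = σ_0/2 = 16/15, d_0 = (σ_1 - σ_0)/(6h_0) = -1/15, b_0 = Δ_0 - h_0(2σ_0 + σ_1)/6 = 0.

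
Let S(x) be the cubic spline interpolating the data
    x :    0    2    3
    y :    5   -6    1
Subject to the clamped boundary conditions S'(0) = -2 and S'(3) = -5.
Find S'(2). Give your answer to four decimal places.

Write m_i for S''(x_i). With h_i = 2, 1 and divided differences Δ_i = -11/2, 7, the continuity of S' gives the tridiagonal system
  2·m_0 + 6·m_1 + 1·m_2 = 6(Δ_1 - Δ_0) = 75
Clamped end conditions give two more equations: 2h_0·m_0 + h_0·m_1 = 6(Δ_0 - S'(0)) = -21 and h_1·m_1 + 2h_1·m_2 = 6(S'(3) - Δ_1) = -72.
Solving the tridiagonal system: m_0 = -75/4, m_1 = 27, m_2 = -99/2.
On [2, 3], S'(x) = b_1 + 2c_1·(x - 2) + 3d_1·(x - 2)² with b_1 = Δ_1 - h_1(2m_1 + m_2)/6 = 25/4, c_1 = m_1/2 = 27/2, d_1 = (m_2 - m_1)/(6h_1) = -51/4. So S'(2) = 25/4.

6.2500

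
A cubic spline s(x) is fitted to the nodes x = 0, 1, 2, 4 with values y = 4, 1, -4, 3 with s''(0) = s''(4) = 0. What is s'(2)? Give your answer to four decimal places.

-2.7609

Write m_i for s''(x_i). With h_i = 1, 1, 2 and divided differences Δ_i = -3, -5, 7/2, the continuity of s' gives the tridiagonal system
  1·m_0 + 4·m_1 + 1·m_2 = 6(Δ_1 - Δ_0) = -12
  1·m_1 + 6·m_2 + 2·m_3 = 6(Δ_2 - Δ_1) = 51
Natural end conditions: m_0 = m_3 = 0.
Forward elimination and back-substitution give m_0 = 0, m_1 = -123/23, m_2 = 216/23, m_3 = 0.
On [2, 4], s'(x) = b_2 + 2c_2·(x - 2) + 3d_2·(x - 2)² with b_2 = Δ_2 - h_2(2m_2 + m_3)/6 = -127/46, c_2 = m_2/2 = 108/23, d_2 = (m_3 - m_2)/(6h_2) = -18/23. So s'(2) = -127/46.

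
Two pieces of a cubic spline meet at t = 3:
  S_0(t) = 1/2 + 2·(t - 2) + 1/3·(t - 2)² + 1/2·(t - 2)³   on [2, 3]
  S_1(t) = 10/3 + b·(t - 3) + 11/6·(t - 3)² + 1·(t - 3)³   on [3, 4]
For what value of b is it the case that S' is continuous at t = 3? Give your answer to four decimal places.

4.1667

S_0'(t) = 2 + 2/3·(t - 2) + 3/2·(t - 2)², so S_0'(3) = 25/6. On the right, S_1'(3) = b, so b = 25/6.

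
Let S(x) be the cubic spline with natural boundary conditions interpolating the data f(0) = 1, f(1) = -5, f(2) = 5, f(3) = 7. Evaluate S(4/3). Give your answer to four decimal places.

With σ_i denoting the second derivative at x_i, h_i = 1, 1, 1, and Δ_i = (y_(i+1) − y_i)/h_i = -6, 10, 2:
  1·σ_0 + 4·σ_1 + 1·σ_2 = 6(Δ_1 - Δ_0) = 96
  1·σ_1 + 4·σ_2 + 1·σ_3 = 6(Δ_2 - Δ_1) = -48
Natural end conditions: σ_0 = σ_3 = 0.
Solving the tridiagonal system: σ_0 = 0, σ_1 = 144/5, σ_2 = -96/5, σ_3 = 0.
On [1, 2], S(x) = -5 + 18/5·(x - 1) + 72/5·(x - 1)² - 8·(x - 1)³.
With (x - 1) = 1/3: S(4/3) = -337/135.

-2.4963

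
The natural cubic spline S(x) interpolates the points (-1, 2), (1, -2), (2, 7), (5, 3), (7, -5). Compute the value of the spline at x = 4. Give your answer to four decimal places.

With σ_i denoting the second derivative at x_i, h_i = 2, 1, 3, 2, and Δ_i = (y_(i+1) − y_i)/h_i = -2, 9, -4/3, -4:
  2·σ_0 + 6·σ_1 + 1·σ_2 = 6(Δ_1 - Δ_0) = 66
  1·σ_1 + 8·σ_2 + 3·σ_3 = 6(Δ_2 - Δ_1) = -62
  3·σ_2 + 10·σ_3 + 2·σ_4 = 6(Δ_3 - Δ_2) = -16
Natural end conditions: σ_0 = σ_4 = 0.
Forward elimination and back-substitution give σ_0 = 0, σ_1 = 2629/208, σ_2 = -1023/104, σ_3 = 281/208, σ_4 = 0.
On [2, 5], S(x) = 7 + 9769/1248·(x - 2) - 1023/208·(x - 2)² + 179/288·(x - 2)³.
With (x - 2) = 2: S(4) = 14891/1872.

7.9546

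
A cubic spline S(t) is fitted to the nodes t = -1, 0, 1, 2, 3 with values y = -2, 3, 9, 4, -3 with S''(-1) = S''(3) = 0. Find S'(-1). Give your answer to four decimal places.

Let m_i = S''(x_i). Step sizes h_i = 1, 1, 1, 1; slopes of the chords Δ_i = (y_(i+1) - y_i)/h_i = 5, 6, -5, -7.
  1·m_0 + 4·m_1 + 1·m_2 = 6(Δ_1 - Δ_0) = 6
  1·m_1 + 4·m_2 + 1·m_3 = 6(Δ_2 - Δ_1) = -66
  1·m_2 + 4·m_3 + 1·m_4 = 6(Δ_3 - Δ_2) = -12
Natural end conditions: m_0 = m_4 = 0.
Solving: m_0 = 0, m_1 = 171/28, m_2 = -129/7, m_3 = 45/28, m_4 = 0.
On [-1, 0], S'(t) = b_0 + 2c_0·(t + 1) + 3d_0·(t + 1)² with b_0 = Δ_0 - h_0(2m_0 + m_1)/6 = 223/56, c_0 = m_0/2 = 0, d_0 = (m_1 - m_0)/(6h_0) = 57/56. So S'(-1) = 223/56.

3.9821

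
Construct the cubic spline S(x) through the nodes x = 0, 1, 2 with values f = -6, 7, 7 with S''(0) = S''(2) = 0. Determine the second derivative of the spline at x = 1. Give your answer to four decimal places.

Put M_i = S'' at the i-th knot. Here h = (1, 1) and Δ = (13, 0), so the interior equations h_(i-1)·M_(i-1) + 2(h_(i-1)+h_i)·M_i + h_i·M_(i+1) = 6(Δ_i − Δ_(i-1)) read
  1·M_0 + 4·M_1 + 1·M_2 = 6(Δ_1 - Δ_0) = -78
Natural end conditions: M_0 = M_2 = 0.
Forward elimination and back-substitution give M_0 = 0, M_1 = -39/2, M_2 = 0.

-19.5000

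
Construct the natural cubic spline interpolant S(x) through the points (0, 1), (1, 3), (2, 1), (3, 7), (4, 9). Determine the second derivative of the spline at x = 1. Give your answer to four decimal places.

-10.2857

Let M_i = S''(x_i). Step sizes h_i = 1, 1, 1, 1; slopes of the chords Δ_i = (y_(i+1) - y_i)/h_i = 2, -2, 6, 2.
  1·M_0 + 4·M_1 + 1·M_2 = 6(Δ_1 - Δ_0) = -24
  1·M_1 + 4·M_2 + 1·M_3 = 6(Δ_2 - Δ_1) = 48
  1·M_2 + 4·M_3 + 1·M_4 = 6(Δ_3 - Δ_2) = -24
Natural end conditions: M_0 = M_4 = 0.
Hence M_0 = 0, M_1 = -72/7, M_2 = 120/7, M_3 = -72/7, M_4 = 0.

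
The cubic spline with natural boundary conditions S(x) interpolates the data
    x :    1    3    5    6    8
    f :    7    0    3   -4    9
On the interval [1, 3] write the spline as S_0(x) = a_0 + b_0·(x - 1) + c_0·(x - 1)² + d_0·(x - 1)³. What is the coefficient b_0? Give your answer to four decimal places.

Write M_i for S''(x_i). With h_i = 2, 2, 1, 2 and divided differences Δ_i = -7/2, 3/2, -7, 13/2, the continuity of S' gives the tridiagonal system
  2·M_0 + 8·M_1 + 2·M_2 = 6(Δ_1 - Δ_0) = 30
  2·M_1 + 6·M_2 + 1·M_3 = 6(Δ_2 - Δ_1) = -51
  1·M_2 + 6·M_3 + 2·M_4 = 6(Δ_3 - Δ_2) = 81
Natural end conditions: M_0 = M_4 = 0.
Solving the tridiagonal system: M_0 = 0, M_1 = 57/8, M_2 = -27/2, M_3 = 63/4, M_4 = 0.
On [1, 3], with S_0(x) = a_0 + b_0·(x - 1) + c_0·(x - 1)² + d_0·(x - 1)³: c_0 = M_0/2 = 0, d_0 = (M_1 - M_0)/(6h_0) = 19/32, b_0 = Δ_0 - h_0(2M_0 + M_1)/6 = -47/8.

-5.8750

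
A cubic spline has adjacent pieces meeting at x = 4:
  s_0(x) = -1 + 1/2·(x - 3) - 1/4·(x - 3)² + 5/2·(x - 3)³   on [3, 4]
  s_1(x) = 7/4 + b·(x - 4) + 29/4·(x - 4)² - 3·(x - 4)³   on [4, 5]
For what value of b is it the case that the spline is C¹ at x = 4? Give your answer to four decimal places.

s_0'(x) = 1/2 - 1/2·(x - 3) + 15/2·(x - 3)², so s_0'(4) = 15/2. On the right, s_1'(4) = b, so b = 15/2.

7.5000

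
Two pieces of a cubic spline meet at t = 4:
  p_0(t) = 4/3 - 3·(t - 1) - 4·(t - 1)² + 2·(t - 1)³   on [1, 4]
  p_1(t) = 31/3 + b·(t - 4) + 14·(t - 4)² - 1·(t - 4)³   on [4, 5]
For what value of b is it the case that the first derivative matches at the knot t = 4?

27

p_0'(t) = -3 - 8·(t - 1) + 6·(t - 1)², so p_0'(4) = 27. On the right, p_1'(4) = b, so b = 27.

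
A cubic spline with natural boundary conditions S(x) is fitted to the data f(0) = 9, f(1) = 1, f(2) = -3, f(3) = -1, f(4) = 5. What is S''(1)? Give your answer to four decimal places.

Put m_i = S'' at the i-th knot. Here h = (1, 1, 1, 1) and Δ = (-8, -4, 2, 6), so the interior equations h_(i-1)·m_(i-1) + 2(h_(i-1)+h_i)·m_i + h_i·m_(i+1) = 6(Δ_i − Δ_(i-1)) read
  1·m_0 + 4·m_1 + 1·m_2 = 6(Δ_1 - Δ_0) = 24
  1·m_1 + 4·m_2 + 1·m_3 = 6(Δ_2 - Δ_1) = 36
  1·m_2 + 4·m_3 + 1·m_4 = 6(Δ_3 - Δ_2) = 24
Natural end conditions: m_0 = m_4 = 0.
Hence m_0 = 0, m_1 = 30/7, m_2 = 48/7, m_3 = 30/7, m_4 = 0.

4.2857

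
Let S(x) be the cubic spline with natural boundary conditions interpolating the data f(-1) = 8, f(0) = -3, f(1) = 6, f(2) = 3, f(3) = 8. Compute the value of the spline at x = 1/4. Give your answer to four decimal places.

With M_i denoting the second derivative at x_i, h_i = 1, 1, 1, 1, and Δ_i = (y_(i+1) − y_i)/h_i = -11, 9, -3, 5:
  1·M_0 + 4·M_1 + 1·M_2 = 6(Δ_1 - Δ_0) = 120
  1·M_1 + 4·M_2 + 1·M_3 = 6(Δ_2 - Δ_1) = -72
  1·M_2 + 4·M_3 + 1·M_4 = 6(Δ_3 - Δ_2) = 48
Natural end conditions: M_0 = M_4 = 0.
Forward elimination and back-substitution give M_0 = 0, M_1 = 267/7, M_2 = -228/7, M_3 = 141/7, M_4 = 0.
On [0, 1], S(x) = -3 + 12/7·x + 267/14·x² - 165/14·x³.
With x = 1/4: S(1/4) = -1401/896.

-1.5636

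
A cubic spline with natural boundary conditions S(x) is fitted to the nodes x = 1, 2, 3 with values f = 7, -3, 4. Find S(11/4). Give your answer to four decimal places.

1.2539

Write m_i for S''(x_i). With h_i = 1, 1 and divided differences Δ_i = -10, 7, the continuity of S' gives the tridiagonal system
  1·m_0 + 4·m_1 + 1·m_2 = 6(Δ_1 - Δ_0) = 102
Natural end conditions: m_0 = m_2 = 0.
Hence m_0 = 0, m_1 = 51/2, m_2 = 0.
On [2, 3], S(x) = -3 - 3/2·(x - 2) + 51/4·(x - 2)² - 17/4·(x - 2)³.
With (x - 2) = 3/4: S(11/4) = 321/256.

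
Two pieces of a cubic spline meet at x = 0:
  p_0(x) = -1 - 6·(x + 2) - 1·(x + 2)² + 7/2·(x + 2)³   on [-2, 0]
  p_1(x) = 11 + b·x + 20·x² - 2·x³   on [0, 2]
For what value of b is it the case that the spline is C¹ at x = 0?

32

p_0'(x) = -6 - 2·(x + 2) + 21/2·(x + 2)², so p_0'(0) = 32. On the right, p_1'(0) = b, so b = 32.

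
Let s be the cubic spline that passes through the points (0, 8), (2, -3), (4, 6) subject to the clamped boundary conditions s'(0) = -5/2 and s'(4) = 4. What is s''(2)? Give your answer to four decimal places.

With M_i denoting the second derivative at x_i, h_i = 2, 2, and Δ_i = (y_(i+1) − y_i)/h_i = -11/2, 9/2:
  2·M_0 + 8·M_1 + 2·M_2 = 6(Δ_1 - Δ_0) = 60
Clamped end conditions give two more equations: 2h_0·M_0 + h_0·M_1 = 6(Δ_0 - s'(0)) = -18 and h_1·M_1 + 2h_1·M_2 = 6(s'(4) - Δ_1) = -3.
Forward elimination and back-substitution give M_0 = -83/8, M_1 = 47/4, M_2 = -53/8.

11.7500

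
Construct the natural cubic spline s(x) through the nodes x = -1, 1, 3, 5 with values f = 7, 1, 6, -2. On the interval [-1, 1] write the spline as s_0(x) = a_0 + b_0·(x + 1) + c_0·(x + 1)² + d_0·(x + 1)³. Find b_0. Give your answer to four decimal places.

With M_i denoting the second derivative at x_i, h_i = 2, 2, 2, and Δ_i = (y_(i+1) − y_i)/h_i = -3, 5/2, -4:
  2·M_0 + 8·M_1 + 2·M_2 = 6(Δ_1 - Δ_0) = 33
  2·M_1 + 8·M_2 + 2·M_3 = 6(Δ_2 - Δ_1) = -39
Natural end conditions: M_0 = M_3 = 0.
Solving the tridiagonal system: M_0 = 0, M_1 = 57/10, M_2 = -63/10, M_3 = 0.
On [-1, 1], with s_0(x) = a_0 + b_0·(x + 1) + c_0·(x + 1)² + d_0·(x + 1)³: c_0 = M_0/2 = 0, d_0 = (M_1 - M_0)/(6h_0) = 19/40, b_0 = Δ_0 - h_0(2M_0 + M_1)/6 = -49/10.

-4.9000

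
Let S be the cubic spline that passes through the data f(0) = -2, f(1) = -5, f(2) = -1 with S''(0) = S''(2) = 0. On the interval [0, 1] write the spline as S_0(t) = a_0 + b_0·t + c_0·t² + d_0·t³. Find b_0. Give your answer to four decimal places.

Let M_i = S''(x_i). Step sizes h_i = 1, 1; slopes of the chords Δ_i = (y_(i+1) - y_i)/h_i = -3, 4.
  1·M_0 + 4·M_1 + 1·M_2 = 6(Δ_1 - Δ_0) = 42
Natural end conditions: M_0 = M_2 = 0.
Forward elimination and back-substitution give M_0 = 0, M_1 = 21/2, M_2 = 0.
On [0, 1], with S_0(t) = a_0 + b_0·t + c_0·t² + d_0·t³: c_0 = M_0/2 = 0, d_0 = (M_1 - M_0)/(6h_0) = 7/4, b_0 = Δ_0 - h_0(2M_0 + M_1)/6 = -19/4.

-4.7500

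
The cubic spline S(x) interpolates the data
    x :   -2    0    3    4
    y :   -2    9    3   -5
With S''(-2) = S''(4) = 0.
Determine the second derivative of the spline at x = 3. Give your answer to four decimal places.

-3.1690

Write σ_i for S''(x_i). With h_i = 2, 3, 1 and divided differences Δ_i = 11/2, -2, -8, the continuity of S' gives the tridiagonal system
  2·σ_0 + 10·σ_1 + 3·σ_2 = 6(Δ_1 - Δ_0) = -45
  3·σ_1 + 8·σ_2 + 1·σ_3 = 6(Δ_2 - Δ_1) = -36
Natural end conditions: σ_0 = σ_3 = 0.
Hence σ_0 = 0, σ_1 = -252/71, σ_2 = -225/71, σ_3 = 0.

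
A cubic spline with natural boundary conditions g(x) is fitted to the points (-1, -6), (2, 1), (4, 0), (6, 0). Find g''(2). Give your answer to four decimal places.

-1.8684

Put m_i = g'' at the i-th knot. Here h = (3, 2, 2) and Δ = (7/3, -1/2, 0), so the interior equations h_(i-1)·m_(i-1) + 2(h_(i-1)+h_i)·m_i + h_i·m_(i+1) = 6(Δ_i − Δ_(i-1)) read
  3·m_0 + 10·m_1 + 2·m_2 = 6(Δ_1 - Δ_0) = -17
  2·m_1 + 8·m_2 + 2·m_3 = 6(Δ_2 - Δ_1) = 3
Natural end conditions: m_0 = m_3 = 0.
Forward elimination and back-substitution give m_0 = 0, m_1 = -71/38, m_2 = 16/19, m_3 = 0.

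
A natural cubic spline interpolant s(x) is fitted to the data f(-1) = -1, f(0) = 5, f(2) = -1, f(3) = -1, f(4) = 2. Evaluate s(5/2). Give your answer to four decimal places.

Let σ_i = s''(x_i). Step sizes h_i = 1, 2, 1, 1; slopes of the chords Δ_i = (y_(i+1) - y_i)/h_i = 6, -3, 0, 3.
  1·σ_0 + 6·σ_1 + 2·σ_2 = 6(Δ_1 - Δ_0) = -54
  2·σ_1 + 6·σ_2 + 1·σ_3 = 6(Δ_2 - Δ_1) = 18
  1·σ_2 + 4·σ_3 + 1·σ_4 = 6(Δ_3 - Δ_2) = 18
Natural end conditions: σ_0 = σ_4 = 0.
Solving: σ_0 = 0, σ_1 = -675/61, σ_2 = 378/61, σ_3 = 180/61, σ_4 = 0.
On [2, 3], s(x) = -1 - 156/61·(x - 2) + 189/61·(x - 2)² - 33/61·(x - 2)³.
With (x - 2) = 1/2: s(5/2) = -767/488.

-1.5717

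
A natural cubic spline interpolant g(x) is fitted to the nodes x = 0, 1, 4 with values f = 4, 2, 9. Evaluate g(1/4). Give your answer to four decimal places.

Write M_i for g''(x_i). With h_i = 1, 3 and divided differences Δ_i = -2, 7/3, the continuity of g' gives the tridiagonal system
  1·M_0 + 8·M_1 + 3·M_2 = 6(Δ_1 - Δ_0) = 26
Natural end conditions: M_0 = M_2 = 0.
Forward elimination and back-substitution give M_0 = 0, M_1 = 13/4, M_2 = 0.
On [0, 1], g(x) = 4 - 61/24·x + 0·x² + 13/24·x³.
With x = 1/4: g(1/4) = 1727/512.

3.3730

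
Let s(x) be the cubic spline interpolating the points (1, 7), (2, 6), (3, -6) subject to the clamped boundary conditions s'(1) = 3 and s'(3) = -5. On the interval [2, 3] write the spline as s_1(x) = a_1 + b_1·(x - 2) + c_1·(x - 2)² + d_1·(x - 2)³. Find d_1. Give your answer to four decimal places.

Write σ_i for s''(x_i). With h_i = 1, 1 and divided differences Δ_i = -1, -12, the continuity of s' gives the tridiagonal system
  1·σ_0 + 4·σ_1 + 1·σ_2 = 6(Δ_1 - Δ_0) = -66
Clamped end conditions give two more equations: 2h_0·σ_0 + h_0·σ_1 = 6(Δ_0 - s'(1)) = -24 and h_1·σ_1 + 2h_1·σ_2 = 6(s'(3) - Δ_1) = 42.
Forward elimination and back-substitution give σ_0 = 1/2, σ_1 = -25, σ_2 = 67/2.
On [2, 3], with s_1(x) = a_1 + b_1·(x - 2) + c_1·(x - 2)² + d_1·(x - 2)³: c_1 = σ_1/2 = -25/2, d_1 = (σ_2 - σ_1)/(6h_1) = 39/4, b_1 = Δ_1 - h_1(2σ_1 + σ_2)/6 = -37/4.

9.7500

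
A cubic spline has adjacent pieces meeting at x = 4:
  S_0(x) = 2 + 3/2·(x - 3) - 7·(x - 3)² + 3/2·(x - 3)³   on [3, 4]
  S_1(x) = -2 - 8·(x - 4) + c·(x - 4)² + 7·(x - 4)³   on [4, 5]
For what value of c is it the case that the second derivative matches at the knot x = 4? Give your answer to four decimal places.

S_0''(x) = -14 + 9·(x - 3), so S_0''(4) = -5. On the right, S_1''(4) = 2c, so c = -5/2.

-2.5000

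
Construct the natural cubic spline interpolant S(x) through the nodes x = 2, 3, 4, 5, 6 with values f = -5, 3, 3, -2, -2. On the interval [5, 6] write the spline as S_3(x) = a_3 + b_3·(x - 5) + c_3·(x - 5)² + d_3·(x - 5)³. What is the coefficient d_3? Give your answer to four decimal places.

Put M_i = S'' at the i-th knot. Here h = (1, 1, 1, 1) and Δ = (8, 0, -5, 0), so the interior equations h_(i-1)·M_(i-1) + 2(h_(i-1)+h_i)·M_i + h_i·M_(i+1) = 6(Δ_i − Δ_(i-1)) read
  1·M_0 + 4·M_1 + 1·M_2 = 6(Δ_1 - Δ_0) = -48
  1·M_1 + 4·M_2 + 1·M_3 = 6(Δ_2 - Δ_1) = -30
  1·M_2 + 4·M_3 + 1·M_4 = 6(Δ_3 - Δ_2) = 30
Natural end conditions: M_0 = M_4 = 0.
Hence M_0 = 0, M_1 = -285/28, M_2 = -51/7, M_3 = 261/28, M_4 = 0.
On [5, 6], with S_3(x) = a_3 + b_3·(x - 5) + c_3·(x - 5)² + d_3·(x - 5)³: c_3 = M_3/2 = 261/56, d_3 = (M_4 - M_3)/(6h_3) = -87/56, b_3 = Δ_3 - h_3(2M_3 + M_4)/6 = -87/28.

-1.5536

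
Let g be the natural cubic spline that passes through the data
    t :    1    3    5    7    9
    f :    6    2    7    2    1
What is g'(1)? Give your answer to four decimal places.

-3.5982

Write M_i for g''(x_i). With h_i = 2, 2, 2, 2 and divided differences Δ_i = -2, 5/2, -5/2, -1/2, the continuity of g' gives the tridiagonal system
  2·M_0 + 8·M_1 + 2·M_2 = 6(Δ_1 - Δ_0) = 27
  2·M_1 + 8·M_2 + 2·M_3 = 6(Δ_2 - Δ_1) = -30
  2·M_2 + 8·M_3 + 2·M_4 = 6(Δ_3 - Δ_2) = 12
Natural end conditions: M_0 = M_4 = 0.
Solving: M_0 = 0, M_1 = 537/112, M_2 = -159/28, M_3 = 327/112, M_4 = 0.
On [1, 3], g'(t) = b_0 + 2c_0·(t - 1) + 3d_0·(t - 1)² with b_0 = Δ_0 - h_0(2M_0 + M_1)/6 = -403/112, c_0 = M_0/2 = 0, d_0 = (M_1 - M_0)/(6h_0) = 179/448. So g'(1) = -403/112.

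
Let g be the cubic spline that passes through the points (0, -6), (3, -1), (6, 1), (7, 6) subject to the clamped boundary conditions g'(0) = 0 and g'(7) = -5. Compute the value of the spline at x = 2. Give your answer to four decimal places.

Let σ_i = g''(x_i). Step sizes h_i = 3, 3, 1; slopes of the chords Δ_i = (y_(i+1) - y_i)/h_i = 5/3, 2/3, 5.
  3·σ_0 + 12·σ_1 + 3·σ_2 = 6(Δ_1 - Δ_0) = -6
  3·σ_1 + 8·σ_2 + 1·σ_3 = 6(Δ_2 - Δ_1) = 26
Clamped end conditions give two more equations: 2h_0·σ_0 + h_0·σ_1 = 6(Δ_0 - g'(0)) = 10 and h_2·σ_2 + 2h_2·σ_3 = 6(g'(7) - Δ_2) = -60.
Hence σ_0 = 322/93, σ_1 = -334/93, σ_2 = 276/31, σ_3 = -1068/31.
On [0, 3], g(x) = -6 + 0·x + 161/93·x² - 328/837·x³.
With x = 2: g(2) = -1850/837.

-2.2103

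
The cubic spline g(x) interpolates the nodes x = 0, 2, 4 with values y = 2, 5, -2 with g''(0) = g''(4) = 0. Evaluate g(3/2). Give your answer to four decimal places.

5.0703

Put M_i = g'' at the i-th knot. Here h = (2, 2) and Δ = (3/2, -7/2), so the interior equations h_(i-1)·M_(i-1) + 2(h_(i-1)+h_i)·M_i + h_i·M_(i+1) = 6(Δ_i − Δ_(i-1)) read
  2·M_0 + 8·M_1 + 2·M_2 = 6(Δ_1 - Δ_0) = -30
Natural end conditions: M_0 = M_2 = 0.
Solving: M_0 = 0, M_1 = -15/4, M_2 = 0.
On [0, 2], g(x) = 2 + 11/4·x + 0·x² - 5/16·x³.
With x = 3/2: g(3/2) = 649/128.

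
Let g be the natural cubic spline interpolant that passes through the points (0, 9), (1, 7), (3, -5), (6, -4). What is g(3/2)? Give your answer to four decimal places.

Put σ_i = g'' at the i-th knot. Here h = (1, 2, 3) and Δ = (-2, -6, 1/3), so the interior equations h_(i-1)·σ_(i-1) + 2(h_(i-1)+h_i)·σ_i + h_i·σ_(i+1) = 6(Δ_i − Δ_(i-1)) read
  1·σ_0 + 6·σ_1 + 2·σ_2 = 6(Δ_1 - Δ_0) = -24
  2·σ_1 + 10·σ_2 + 3·σ_3 = 6(Δ_2 - Δ_1) = 38
Natural end conditions: σ_0 = σ_3 = 0.
Solving the tridiagonal system: σ_0 = 0, σ_1 = -79/14, σ_2 = 69/14, σ_3 = 0.
On [1, 3], g(t) = 7 - 163/42·(t - 1) - 79/28·(t - 1)² + 37/42·(t - 1)³.
With (t - 1) = 1/2: g(3/2) = 125/28.

4.4643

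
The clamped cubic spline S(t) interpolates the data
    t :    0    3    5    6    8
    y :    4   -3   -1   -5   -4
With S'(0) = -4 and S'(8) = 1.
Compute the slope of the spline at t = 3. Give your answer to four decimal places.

1.1026

With σ_i denoting the second derivative at x_i, h_i = 3, 2, 1, 2, and Δ_i = (y_(i+1) − y_i)/h_i = -7/3, 1, -4, 1/2:
  3·σ_0 + 10·σ_1 + 2·σ_2 = 6(Δ_1 - Δ_0) = 20
  2·σ_1 + 6·σ_2 + 1·σ_3 = 6(Δ_2 - Δ_1) = -30
  1·σ_2 + 6·σ_3 + 2·σ_4 = 6(Δ_3 - Δ_2) = 27
Clamped end conditions give two more equations: 2h_0·σ_0 + h_0·σ_1 = 6(Δ_0 - S'(0)) = 10 and h_3·σ_3 + 2h_3·σ_4 = 6(S'(8) - Δ_3) = 3.
Forward elimination and back-substitution give σ_0 = -31/453, σ_1 = 524/151, σ_2 = -2189/302, σ_3 = 989/151, σ_4 = -1525/604.
On [3, 5], S'(t) = b_1 + 2c_1·(t - 3) + 3d_1·(t - 3)² with b_1 = Δ_1 - h_1(2σ_1 + σ_2)/6 = 333/302, c_1 = σ_1/2 = 262/151, d_1 = (σ_2 - σ_1)/(6h_1) = -1079/1208. So S'(3) = 333/302.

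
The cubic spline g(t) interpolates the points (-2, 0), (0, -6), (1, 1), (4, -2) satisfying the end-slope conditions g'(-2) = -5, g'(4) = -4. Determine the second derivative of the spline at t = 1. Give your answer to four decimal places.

-7.9048

With σ_i denoting the second derivative at x_i, h_i = 2, 1, 3, and Δ_i = (y_(i+1) − y_i)/h_i = -3, 7, -1:
  2·σ_0 + 6·σ_1 + 1·σ_2 = 6(Δ_1 - Δ_0) = 60
  1·σ_1 + 8·σ_2 + 3·σ_3 = 6(Δ_2 - Δ_1) = -48
Clamped end conditions give two more equations: 2h_0·σ_0 + h_0·σ_1 = 6(Δ_0 - g'(-2)) = 12 and h_2·σ_2 + 2h_2·σ_3 = 6(g'(4) - Δ_2) = -18.
Solving: σ_0 = -67/21, σ_1 = 260/21, σ_2 = -166/21, σ_3 = 20/21.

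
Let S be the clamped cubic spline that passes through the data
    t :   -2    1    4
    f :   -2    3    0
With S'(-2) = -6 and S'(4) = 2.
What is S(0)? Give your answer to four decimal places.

-0.2963

Let M_i = S''(x_i). Step sizes h_i = 3, 3; slopes of the chords Δ_i = (y_(i+1) - y_i)/h_i = 5/3, -1.
  3·M_0 + 12·M_1 + 3·M_2 = 6(Δ_1 - Δ_0) = -16
Clamped end conditions give two more equations: 2h_0·M_0 + h_0·M_1 = 6(Δ_0 - S'(-2)) = 46 and h_1·M_1 + 2h_1·M_2 = 6(S'(4) - Δ_1) = 18.
Forward elimination and back-substitution give M_0 = 31/3, M_1 = -16/3, M_2 = 17/3.
On [-2, 1], S(t) = -2 - 6·(t + 2) + 31/6·(t + 2)² - 47/54·(t + 2)³.
With (t + 2) = 2: S(0) = -8/27.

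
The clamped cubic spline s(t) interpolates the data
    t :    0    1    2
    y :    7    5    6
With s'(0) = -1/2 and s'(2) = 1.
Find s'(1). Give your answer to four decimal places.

Let M_i = s''(x_i). Step sizes h_i = 1, 1; slopes of the chords Δ_i = (y_(i+1) - y_i)/h_i = -2, 1.
  1·M_0 + 4·M_1 + 1·M_2 = 6(Δ_1 - Δ_0) = 18
Clamped end conditions give two more equations: 2h_0·M_0 + h_0·M_1 = 6(Δ_0 - s'(0)) = -9 and h_1·M_1 + 2h_1·M_2 = 6(s'(2) - Δ_1) = 0.
Hence M_0 = -33/4, M_1 = 15/2, M_2 = -15/4.
On [1, 2], s'(t) = b_1 + 2c_1·(t - 1) + 3d_1·(t - 1)² with b_1 = Δ_1 - h_1(2M_1 + M_2)/6 = -7/8, c_1 = M_1/2 = 15/4, d_1 = (M_2 - M_1)/(6h_1) = -15/8. So s'(1) = -7/8.

-0.8750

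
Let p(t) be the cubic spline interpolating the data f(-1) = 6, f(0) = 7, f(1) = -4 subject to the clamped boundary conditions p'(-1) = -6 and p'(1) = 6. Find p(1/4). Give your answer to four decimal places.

3.9453

Let M_i = p''(x_i). Step sizes h_i = 1, 1; slopes of the chords Δ_i = (y_(i+1) - y_i)/h_i = 1, -11.
  1·M_0 + 4·M_1 + 1·M_2 = 6(Δ_1 - Δ_0) = -72
Clamped end conditions give two more equations: 2h_0·M_0 + h_0·M_1 = 6(Δ_0 - p'(-1)) = 42 and h_1·M_1 + 2h_1·M_2 = 6(p'(1) - Δ_1) = 102.
Solving the tridiagonal system: M_0 = 45, M_1 = -48, M_2 = 75.
On [0, 1], p(t) = 7 - 15/2·t - 24·t² + 41/2·t³.
With t = 1/4: p(1/4) = 505/128.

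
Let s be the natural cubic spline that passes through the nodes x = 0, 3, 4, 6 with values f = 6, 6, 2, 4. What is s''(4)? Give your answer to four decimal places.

Put σ_i = s'' at the i-th knot. Here h = (3, 1, 2) and Δ = (0, -4, 1), so the interior equations h_(i-1)·σ_(i-1) + 2(h_(i-1)+h_i)·σ_i + h_i·σ_(i+1) = 6(Δ_i − Δ_(i-1)) read
  3·σ_0 + 8·σ_1 + 1·σ_2 = 6(Δ_1 - Δ_0) = -24
  1·σ_1 + 6·σ_2 + 2·σ_3 = 6(Δ_2 - Δ_1) = 30
Natural end conditions: σ_0 = σ_3 = 0.
Solving the tridiagonal system: σ_0 = 0, σ_1 = -174/47, σ_2 = 264/47, σ_3 = 0.

5.6170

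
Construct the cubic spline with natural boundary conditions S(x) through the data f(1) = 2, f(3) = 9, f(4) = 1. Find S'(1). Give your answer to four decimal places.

Write M_i for S''(x_i). With h_i = 2, 1 and divided differences Δ_i = 7/2, -8, the continuity of S' gives the tridiagonal system
  2·M_0 + 6·M_1 + 1·M_2 = 6(Δ_1 - Δ_0) = -69
Natural end conditions: M_0 = M_2 = 0.
Solving the tridiagonal system: M_0 = 0, M_1 = -23/2, M_2 = 0.
On [1, 3], S'(x) = b_0 + 2c_0·(x - 1) + 3d_0·(x - 1)² with b_0 = Δ_0 - h_0(2M_0 + M_1)/6 = 22/3, c_0 = M_0/2 = 0, d_0 = (M_1 - M_0)/(6h_0) = -23/24. So S'(1) = 22/3.

7.3333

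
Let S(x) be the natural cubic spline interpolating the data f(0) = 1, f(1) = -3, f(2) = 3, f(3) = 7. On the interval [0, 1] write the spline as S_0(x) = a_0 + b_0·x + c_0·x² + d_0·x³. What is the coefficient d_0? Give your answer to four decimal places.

2.8000

With M_i denoting the second derivative at x_i, h_i = 1, 1, 1, and Δ_i = (y_(i+1) − y_i)/h_i = -4, 6, 4:
  1·M_0 + 4·M_1 + 1·M_2 = 6(Δ_1 - Δ_0) = 60
  1·M_1 + 4·M_2 + 1·M_3 = 6(Δ_2 - Δ_1) = -12
Natural end conditions: M_0 = M_3 = 0.
Solving the tridiagonal system: M_0 = 0, M_1 = 84/5, M_2 = -36/5, M_3 = 0.
On [0, 1], with S_0(x) = a_0 + b_0·x + c_0·x² + d_0·x³: c_0 = M_0/2 = 0, d_0 = (M_1 - M_0)/(6h_0) = 14/5, b_0 = Δ_0 - h_0(2M_0 + M_1)/6 = -34/5.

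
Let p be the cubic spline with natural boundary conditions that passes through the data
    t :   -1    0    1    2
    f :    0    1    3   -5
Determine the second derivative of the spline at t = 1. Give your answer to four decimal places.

-16.4000

Write m_i for p''(x_i). With h_i = 1, 1, 1 and divided differences Δ_i = 1, 2, -8, the continuity of p' gives the tridiagonal system
  1·m_0 + 4·m_1 + 1·m_2 = 6(Δ_1 - Δ_0) = 6
  1·m_1 + 4·m_2 + 1·m_3 = 6(Δ_2 - Δ_1) = -60
Natural end conditions: m_0 = m_3 = 0.
Hence m_0 = 0, m_1 = 28/5, m_2 = -82/5, m_3 = 0.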